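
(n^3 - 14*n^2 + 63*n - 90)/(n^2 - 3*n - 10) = (n^2 - 9*n + 18)/(n + 2)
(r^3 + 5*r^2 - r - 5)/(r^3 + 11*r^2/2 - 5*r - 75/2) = 2*(r^2 - 1)/(2*r^2 + r - 15)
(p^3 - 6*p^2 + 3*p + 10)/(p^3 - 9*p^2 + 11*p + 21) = (p^2 - 7*p + 10)/(p^2 - 10*p + 21)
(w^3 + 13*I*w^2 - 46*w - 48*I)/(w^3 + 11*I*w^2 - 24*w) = (w + 2*I)/w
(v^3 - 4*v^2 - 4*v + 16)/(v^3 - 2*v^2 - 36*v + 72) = (v^2 - 2*v - 8)/(v^2 - 36)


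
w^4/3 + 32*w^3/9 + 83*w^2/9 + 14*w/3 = w*(w/3 + 1)*(w + 2/3)*(w + 7)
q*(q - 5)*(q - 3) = q^3 - 8*q^2 + 15*q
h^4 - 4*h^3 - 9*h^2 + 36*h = h*(h - 4)*(h - 3)*(h + 3)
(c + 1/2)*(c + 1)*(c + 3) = c^3 + 9*c^2/2 + 5*c + 3/2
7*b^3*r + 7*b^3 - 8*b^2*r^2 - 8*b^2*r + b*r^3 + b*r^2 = (-7*b + r)*(-b + r)*(b*r + b)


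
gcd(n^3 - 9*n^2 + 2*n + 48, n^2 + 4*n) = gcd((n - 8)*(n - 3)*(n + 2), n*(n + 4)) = 1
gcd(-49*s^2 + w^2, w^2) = 1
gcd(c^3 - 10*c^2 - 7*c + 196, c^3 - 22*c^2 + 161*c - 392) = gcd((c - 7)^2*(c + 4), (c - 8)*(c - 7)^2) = c^2 - 14*c + 49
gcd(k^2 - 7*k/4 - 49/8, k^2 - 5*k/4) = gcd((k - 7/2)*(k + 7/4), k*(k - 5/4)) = 1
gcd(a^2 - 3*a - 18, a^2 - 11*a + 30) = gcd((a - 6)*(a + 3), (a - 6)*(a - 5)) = a - 6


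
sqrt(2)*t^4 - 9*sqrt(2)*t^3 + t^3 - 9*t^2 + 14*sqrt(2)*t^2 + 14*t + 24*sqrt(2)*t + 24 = (t - 6)*(t - 4)*(t + 1)*(sqrt(2)*t + 1)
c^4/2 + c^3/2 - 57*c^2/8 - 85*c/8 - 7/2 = (c/2 + 1/2)*(c - 4)*(c + 1/2)*(c + 7/2)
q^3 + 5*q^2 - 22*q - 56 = (q - 4)*(q + 2)*(q + 7)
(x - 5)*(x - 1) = x^2 - 6*x + 5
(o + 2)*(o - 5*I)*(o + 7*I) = o^3 + 2*o^2 + 2*I*o^2 + 35*o + 4*I*o + 70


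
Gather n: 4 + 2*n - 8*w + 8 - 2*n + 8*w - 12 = 0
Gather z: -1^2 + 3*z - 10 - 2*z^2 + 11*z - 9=-2*z^2 + 14*z - 20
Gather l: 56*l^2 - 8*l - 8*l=56*l^2 - 16*l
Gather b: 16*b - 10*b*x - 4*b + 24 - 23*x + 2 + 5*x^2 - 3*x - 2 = b*(12 - 10*x) + 5*x^2 - 26*x + 24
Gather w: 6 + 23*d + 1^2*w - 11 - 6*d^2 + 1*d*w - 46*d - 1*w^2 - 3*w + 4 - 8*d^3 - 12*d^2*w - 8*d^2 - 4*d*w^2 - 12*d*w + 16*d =-8*d^3 - 14*d^2 - 7*d + w^2*(-4*d - 1) + w*(-12*d^2 - 11*d - 2) - 1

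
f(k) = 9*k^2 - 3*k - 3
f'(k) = 18*k - 3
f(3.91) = 122.86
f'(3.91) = 67.38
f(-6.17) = 358.13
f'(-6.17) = -114.06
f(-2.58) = 64.65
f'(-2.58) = -49.44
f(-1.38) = 18.28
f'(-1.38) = -27.84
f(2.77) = 57.75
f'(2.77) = 46.86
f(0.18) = -3.25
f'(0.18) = 0.24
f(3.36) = 88.53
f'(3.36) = 57.48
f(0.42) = -2.67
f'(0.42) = 4.56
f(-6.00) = 339.00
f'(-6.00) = -111.00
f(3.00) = 69.00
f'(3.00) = 51.00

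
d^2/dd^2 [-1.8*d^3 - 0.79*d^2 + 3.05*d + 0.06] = -10.8*d - 1.58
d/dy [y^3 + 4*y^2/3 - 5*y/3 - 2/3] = 3*y^2 + 8*y/3 - 5/3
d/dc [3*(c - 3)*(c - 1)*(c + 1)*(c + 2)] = 12*c^3 - 9*c^2 - 42*c + 3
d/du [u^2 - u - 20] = 2*u - 1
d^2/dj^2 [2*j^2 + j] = 4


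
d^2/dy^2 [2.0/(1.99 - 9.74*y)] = -379.4704/(9.74*y - 1.99)^3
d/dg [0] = 0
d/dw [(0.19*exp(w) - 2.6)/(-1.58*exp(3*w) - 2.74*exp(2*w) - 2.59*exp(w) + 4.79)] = (0.6004*exp(3*w) - 11.8034*exp(2*w) - 14.248*exp(w) - 5.8239)*exp(w)/(2.4964*exp(6*w) + 8.6584*exp(5*w) + 15.692*exp(4*w) - 0.943199999999999*exp(3*w) - 19.5411*exp(2*w) - 24.8122*exp(w) + 22.9441)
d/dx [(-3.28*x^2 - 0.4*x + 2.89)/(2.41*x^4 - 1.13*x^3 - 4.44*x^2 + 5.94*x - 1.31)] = (15.8096*x^5 - 0.814399999999999*x^4 - 28.7636*x^3 - 11.4621*x^2 + 34.2568*x - 16.6426)/(5.8081*x^8 - 5.4466*x^7 - 20.1239*x^6 + 38.6652*x^5 - 0.0249999999999968*x^4 - 49.7866*x^3 + 46.9164*x^2 - 15.5628*x + 1.7161)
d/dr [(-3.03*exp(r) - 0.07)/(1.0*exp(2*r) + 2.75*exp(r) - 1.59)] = (3.03*exp(2*r) + 0.140000000000001*exp(r) + 5.0102)*exp(r)/(1.0*exp(4*r) + 5.5*exp(3*r) + 4.3825*exp(2*r) - 8.745*exp(r) + 2.5281)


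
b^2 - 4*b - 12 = (b - 6)*(b + 2)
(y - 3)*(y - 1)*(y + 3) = y^3 - y^2 - 9*y + 9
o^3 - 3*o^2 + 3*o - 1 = (o - 1)^3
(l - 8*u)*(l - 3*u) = l^2 - 11*l*u + 24*u^2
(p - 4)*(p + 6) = p^2 + 2*p - 24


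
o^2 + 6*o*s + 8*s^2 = (o + 2*s)*(o + 4*s)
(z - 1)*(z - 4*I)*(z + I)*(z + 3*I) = z^4 - z^3 + 13*z^2 - 13*z + 12*I*z - 12*I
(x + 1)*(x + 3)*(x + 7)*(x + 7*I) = x^4 + 11*x^3 + 7*I*x^3 + 31*x^2 + 77*I*x^2 + 21*x + 217*I*x + 147*I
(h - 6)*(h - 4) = h^2 - 10*h + 24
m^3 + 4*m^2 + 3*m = m*(m + 1)*(m + 3)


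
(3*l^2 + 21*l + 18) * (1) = 3*l^2 + 21*l + 18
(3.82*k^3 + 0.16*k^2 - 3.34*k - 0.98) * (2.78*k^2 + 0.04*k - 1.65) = 10.6196*k^5 + 0.5976*k^4 - 15.5818*k^3 - 3.122*k^2 + 5.4718*k + 1.617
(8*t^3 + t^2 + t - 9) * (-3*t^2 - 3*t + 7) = -24*t^5 - 27*t^4 + 50*t^3 + 31*t^2 + 34*t - 63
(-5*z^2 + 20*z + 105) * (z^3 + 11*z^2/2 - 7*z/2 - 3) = -5*z^5 - 15*z^4/2 + 465*z^3/2 + 1045*z^2/2 - 855*z/2 - 315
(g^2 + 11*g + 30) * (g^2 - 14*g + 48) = g^4 - 3*g^3 - 76*g^2 + 108*g + 1440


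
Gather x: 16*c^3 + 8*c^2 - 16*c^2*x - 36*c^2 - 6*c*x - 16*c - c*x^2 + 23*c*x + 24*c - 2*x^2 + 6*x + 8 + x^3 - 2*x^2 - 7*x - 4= 16*c^3 - 28*c^2 + 8*c + x^3 + x^2*(-c - 4) + x*(-16*c^2 + 17*c - 1) + 4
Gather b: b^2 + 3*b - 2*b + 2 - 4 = b^2 + b - 2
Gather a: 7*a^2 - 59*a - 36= 7*a^2 - 59*a - 36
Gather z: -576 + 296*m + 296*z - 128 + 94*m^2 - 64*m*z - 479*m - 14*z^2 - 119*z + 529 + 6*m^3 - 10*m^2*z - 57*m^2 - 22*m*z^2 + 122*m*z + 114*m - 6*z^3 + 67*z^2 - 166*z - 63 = 6*m^3 + 37*m^2 - 69*m - 6*z^3 + z^2*(53 - 22*m) + z*(-10*m^2 + 58*m + 11) - 238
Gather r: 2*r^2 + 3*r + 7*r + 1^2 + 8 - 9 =2*r^2 + 10*r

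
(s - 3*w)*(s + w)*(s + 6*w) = s^3 + 4*s^2*w - 15*s*w^2 - 18*w^3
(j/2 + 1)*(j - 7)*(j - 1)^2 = j^4/2 - 7*j^3/2 - 3*j^2/2 + 23*j/2 - 7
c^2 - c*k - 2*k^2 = (c - 2*k)*(c + k)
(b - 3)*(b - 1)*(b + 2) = b^3 - 2*b^2 - 5*b + 6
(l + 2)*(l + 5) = l^2 + 7*l + 10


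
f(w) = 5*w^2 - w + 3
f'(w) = 10*w - 1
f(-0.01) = 3.01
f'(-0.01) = -1.10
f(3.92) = 75.91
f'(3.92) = 38.20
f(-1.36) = 13.61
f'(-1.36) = -14.60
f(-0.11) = 3.17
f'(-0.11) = -2.10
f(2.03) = 21.57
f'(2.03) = 19.30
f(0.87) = 5.91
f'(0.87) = 7.70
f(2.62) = 34.70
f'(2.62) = 25.20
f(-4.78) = 122.02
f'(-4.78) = -48.80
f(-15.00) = 1143.00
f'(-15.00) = -151.00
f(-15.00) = 1143.00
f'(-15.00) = -151.00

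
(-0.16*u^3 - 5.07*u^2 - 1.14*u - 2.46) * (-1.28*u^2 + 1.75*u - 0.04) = 0.2048*u^5 + 6.2096*u^4 - 7.4069*u^3 + 1.3566*u^2 - 4.2594*u + 0.0984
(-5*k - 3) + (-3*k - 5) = -8*k - 8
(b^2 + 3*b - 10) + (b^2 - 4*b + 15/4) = 2*b^2 - b - 25/4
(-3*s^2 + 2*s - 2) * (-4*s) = 12*s^3 - 8*s^2 + 8*s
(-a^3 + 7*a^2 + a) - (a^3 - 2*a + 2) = -2*a^3 + 7*a^2 + 3*a - 2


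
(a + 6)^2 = a^2 + 12*a + 36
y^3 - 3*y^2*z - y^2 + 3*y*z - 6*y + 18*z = (y - 3)*(y + 2)*(y - 3*z)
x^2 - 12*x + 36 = (x - 6)^2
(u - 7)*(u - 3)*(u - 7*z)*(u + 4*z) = u^4 - 3*u^3*z - 10*u^3 - 28*u^2*z^2 + 30*u^2*z + 21*u^2 + 280*u*z^2 - 63*u*z - 588*z^2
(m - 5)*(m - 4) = m^2 - 9*m + 20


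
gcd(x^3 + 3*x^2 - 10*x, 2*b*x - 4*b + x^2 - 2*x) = x - 2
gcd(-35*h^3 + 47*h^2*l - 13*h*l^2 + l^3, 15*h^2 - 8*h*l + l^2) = 5*h - l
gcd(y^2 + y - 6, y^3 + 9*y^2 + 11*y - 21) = y + 3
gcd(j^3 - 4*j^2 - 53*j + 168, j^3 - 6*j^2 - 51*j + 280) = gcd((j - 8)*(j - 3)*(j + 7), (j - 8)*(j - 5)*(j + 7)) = j^2 - j - 56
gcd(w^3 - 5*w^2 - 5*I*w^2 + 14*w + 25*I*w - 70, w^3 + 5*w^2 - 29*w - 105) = w - 5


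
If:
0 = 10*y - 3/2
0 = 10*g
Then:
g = 0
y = 3/20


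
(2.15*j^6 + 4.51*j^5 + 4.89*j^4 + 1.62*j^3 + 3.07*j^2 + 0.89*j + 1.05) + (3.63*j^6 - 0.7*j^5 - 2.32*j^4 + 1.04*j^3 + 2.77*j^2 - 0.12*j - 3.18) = 5.78*j^6 + 3.81*j^5 + 2.57*j^4 + 2.66*j^3 + 5.84*j^2 + 0.77*j - 2.13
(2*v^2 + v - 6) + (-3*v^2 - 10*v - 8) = -v^2 - 9*v - 14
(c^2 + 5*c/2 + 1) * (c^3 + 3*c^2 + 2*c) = c^5 + 11*c^4/2 + 21*c^3/2 + 8*c^2 + 2*c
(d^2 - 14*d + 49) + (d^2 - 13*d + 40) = 2*d^2 - 27*d + 89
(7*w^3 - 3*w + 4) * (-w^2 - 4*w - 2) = -7*w^5 - 28*w^4 - 11*w^3 + 8*w^2 - 10*w - 8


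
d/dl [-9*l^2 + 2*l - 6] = 2 - 18*l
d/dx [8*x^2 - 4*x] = 16*x - 4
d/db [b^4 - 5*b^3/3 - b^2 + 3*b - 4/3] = 4*b^3 - 5*b^2 - 2*b + 3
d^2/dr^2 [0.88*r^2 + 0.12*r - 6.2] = 1.76000000000000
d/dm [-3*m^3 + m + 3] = 1 - 9*m^2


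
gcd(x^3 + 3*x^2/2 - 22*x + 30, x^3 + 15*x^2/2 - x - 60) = x^2 + 7*x/2 - 15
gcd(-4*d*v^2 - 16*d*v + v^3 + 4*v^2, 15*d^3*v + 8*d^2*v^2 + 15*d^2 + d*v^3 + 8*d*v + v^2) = 1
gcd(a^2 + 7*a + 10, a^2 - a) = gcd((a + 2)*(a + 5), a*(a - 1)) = 1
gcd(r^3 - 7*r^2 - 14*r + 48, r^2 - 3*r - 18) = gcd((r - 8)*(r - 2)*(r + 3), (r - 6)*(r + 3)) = r + 3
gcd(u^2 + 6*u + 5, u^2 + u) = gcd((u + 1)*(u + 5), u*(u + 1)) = u + 1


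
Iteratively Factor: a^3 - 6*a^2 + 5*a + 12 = (a - 4)*(a^2 - 2*a - 3) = (a - 4)*(a + 1)*(a - 3)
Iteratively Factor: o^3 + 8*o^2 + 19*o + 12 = (o + 4)*(o^2 + 4*o + 3) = (o + 3)*(o + 4)*(o + 1)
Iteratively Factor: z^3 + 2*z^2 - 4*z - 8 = (z + 2)*(z^2 - 4) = (z - 2)*(z + 2)*(z + 2)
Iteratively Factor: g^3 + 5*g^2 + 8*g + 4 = (g + 1)*(g^2 + 4*g + 4) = (g + 1)*(g + 2)*(g + 2)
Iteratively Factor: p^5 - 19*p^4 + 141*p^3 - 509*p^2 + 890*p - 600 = (p - 5)*(p^4 - 14*p^3 + 71*p^2 - 154*p + 120) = (p - 5)*(p - 2)*(p^3 - 12*p^2 + 47*p - 60) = (p - 5)^2*(p - 2)*(p^2 - 7*p + 12) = (p - 5)^2*(p - 4)*(p - 2)*(p - 3)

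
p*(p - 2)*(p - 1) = p^3 - 3*p^2 + 2*p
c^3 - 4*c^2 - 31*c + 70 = (c - 7)*(c - 2)*(c + 5)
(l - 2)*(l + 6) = l^2 + 4*l - 12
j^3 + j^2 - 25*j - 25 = (j - 5)*(j + 1)*(j + 5)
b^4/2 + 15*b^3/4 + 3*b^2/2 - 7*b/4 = b*(b/2 + 1/2)*(b - 1/2)*(b + 7)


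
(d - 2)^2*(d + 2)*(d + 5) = d^4 + 3*d^3 - 14*d^2 - 12*d + 40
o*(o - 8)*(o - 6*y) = o^3 - 6*o^2*y - 8*o^2 + 48*o*y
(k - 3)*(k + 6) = k^2 + 3*k - 18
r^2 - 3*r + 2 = (r - 2)*(r - 1)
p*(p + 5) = p^2 + 5*p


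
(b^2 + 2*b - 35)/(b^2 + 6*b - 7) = (b - 5)/(b - 1)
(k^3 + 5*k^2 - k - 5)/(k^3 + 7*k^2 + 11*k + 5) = (k - 1)/(k + 1)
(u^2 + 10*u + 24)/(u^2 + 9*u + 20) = (u + 6)/(u + 5)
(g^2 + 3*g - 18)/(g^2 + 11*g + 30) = (g - 3)/(g + 5)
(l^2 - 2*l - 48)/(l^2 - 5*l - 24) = (l + 6)/(l + 3)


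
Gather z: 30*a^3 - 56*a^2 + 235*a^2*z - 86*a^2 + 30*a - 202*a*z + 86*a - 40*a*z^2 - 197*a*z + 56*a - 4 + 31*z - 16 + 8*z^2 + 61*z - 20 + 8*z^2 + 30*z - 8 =30*a^3 - 142*a^2 + 172*a + z^2*(16 - 40*a) + z*(235*a^2 - 399*a + 122) - 48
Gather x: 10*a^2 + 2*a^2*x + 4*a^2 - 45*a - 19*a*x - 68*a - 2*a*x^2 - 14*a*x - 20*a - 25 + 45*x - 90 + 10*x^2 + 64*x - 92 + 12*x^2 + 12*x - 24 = 14*a^2 - 133*a + x^2*(22 - 2*a) + x*(2*a^2 - 33*a + 121) - 231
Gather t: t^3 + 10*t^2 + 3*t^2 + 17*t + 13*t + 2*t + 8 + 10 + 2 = t^3 + 13*t^2 + 32*t + 20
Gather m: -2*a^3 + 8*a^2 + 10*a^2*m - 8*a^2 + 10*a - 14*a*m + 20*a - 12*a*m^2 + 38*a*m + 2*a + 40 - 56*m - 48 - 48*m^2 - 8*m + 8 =-2*a^3 + 32*a + m^2*(-12*a - 48) + m*(10*a^2 + 24*a - 64)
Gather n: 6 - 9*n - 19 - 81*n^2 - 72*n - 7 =-81*n^2 - 81*n - 20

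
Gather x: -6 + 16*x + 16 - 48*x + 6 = 16 - 32*x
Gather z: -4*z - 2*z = -6*z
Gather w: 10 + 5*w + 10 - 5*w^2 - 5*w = 20 - 5*w^2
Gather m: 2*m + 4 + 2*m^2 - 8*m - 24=2*m^2 - 6*m - 20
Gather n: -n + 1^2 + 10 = 11 - n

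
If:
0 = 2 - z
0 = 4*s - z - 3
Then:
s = 5/4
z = 2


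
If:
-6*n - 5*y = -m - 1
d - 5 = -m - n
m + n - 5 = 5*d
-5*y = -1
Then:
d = 0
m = 30/7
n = 5/7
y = 1/5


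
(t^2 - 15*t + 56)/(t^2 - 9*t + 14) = (t - 8)/(t - 2)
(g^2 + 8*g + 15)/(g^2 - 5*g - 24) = (g + 5)/(g - 8)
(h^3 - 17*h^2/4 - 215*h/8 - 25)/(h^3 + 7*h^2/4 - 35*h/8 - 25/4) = (h - 8)/(h - 2)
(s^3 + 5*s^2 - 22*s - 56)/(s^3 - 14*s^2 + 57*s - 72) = (s^3 + 5*s^2 - 22*s - 56)/(s^3 - 14*s^2 + 57*s - 72)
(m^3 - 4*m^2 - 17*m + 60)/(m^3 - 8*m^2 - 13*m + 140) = (m - 3)/(m - 7)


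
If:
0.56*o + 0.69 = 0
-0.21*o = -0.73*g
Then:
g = -0.35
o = -1.23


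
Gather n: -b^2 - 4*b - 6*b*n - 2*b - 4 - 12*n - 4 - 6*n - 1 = -b^2 - 6*b + n*(-6*b - 18) - 9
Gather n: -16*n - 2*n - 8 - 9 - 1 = -18*n - 18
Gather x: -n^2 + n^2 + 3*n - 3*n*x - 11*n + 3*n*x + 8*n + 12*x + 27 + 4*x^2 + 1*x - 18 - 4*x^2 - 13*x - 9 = 0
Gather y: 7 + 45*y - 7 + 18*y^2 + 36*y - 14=18*y^2 + 81*y - 14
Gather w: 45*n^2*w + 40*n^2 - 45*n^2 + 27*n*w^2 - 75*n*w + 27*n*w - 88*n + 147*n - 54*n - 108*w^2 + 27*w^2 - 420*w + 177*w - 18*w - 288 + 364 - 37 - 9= -5*n^2 + 5*n + w^2*(27*n - 81) + w*(45*n^2 - 48*n - 261) + 30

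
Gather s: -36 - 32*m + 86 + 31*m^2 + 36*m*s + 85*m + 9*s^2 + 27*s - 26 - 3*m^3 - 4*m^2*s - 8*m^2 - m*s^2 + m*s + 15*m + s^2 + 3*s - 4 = -3*m^3 + 23*m^2 + 68*m + s^2*(10 - m) + s*(-4*m^2 + 37*m + 30) + 20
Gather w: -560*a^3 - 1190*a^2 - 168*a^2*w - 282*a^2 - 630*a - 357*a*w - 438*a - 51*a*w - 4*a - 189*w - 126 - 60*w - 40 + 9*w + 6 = -560*a^3 - 1472*a^2 - 1072*a + w*(-168*a^2 - 408*a - 240) - 160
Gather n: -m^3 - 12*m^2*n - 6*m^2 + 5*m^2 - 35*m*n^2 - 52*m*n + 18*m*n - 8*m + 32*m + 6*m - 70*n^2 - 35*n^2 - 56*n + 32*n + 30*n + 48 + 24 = -m^3 - m^2 + 30*m + n^2*(-35*m - 105) + n*(-12*m^2 - 34*m + 6) + 72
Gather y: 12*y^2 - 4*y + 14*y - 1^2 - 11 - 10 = 12*y^2 + 10*y - 22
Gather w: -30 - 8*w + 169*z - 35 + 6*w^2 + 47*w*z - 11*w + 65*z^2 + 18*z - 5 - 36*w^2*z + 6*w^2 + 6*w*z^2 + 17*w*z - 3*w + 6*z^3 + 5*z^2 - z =w^2*(12 - 36*z) + w*(6*z^2 + 64*z - 22) + 6*z^3 + 70*z^2 + 186*z - 70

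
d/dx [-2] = 0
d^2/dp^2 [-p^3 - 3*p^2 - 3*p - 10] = -6*p - 6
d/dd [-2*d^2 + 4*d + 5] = 4 - 4*d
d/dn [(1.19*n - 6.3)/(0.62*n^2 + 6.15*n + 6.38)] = (-0.7378*n^2 + 7.812*n + 46.3372)/(0.3844*n^4 + 7.626*n^3 + 45.7337*n^2 + 78.474*n + 40.7044)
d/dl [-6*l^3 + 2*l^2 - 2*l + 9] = -18*l^2 + 4*l - 2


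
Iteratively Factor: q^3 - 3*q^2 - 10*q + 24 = (q + 3)*(q^2 - 6*q + 8) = (q - 2)*(q + 3)*(q - 4)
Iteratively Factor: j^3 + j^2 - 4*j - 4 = (j + 2)*(j^2 - j - 2) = (j - 2)*(j + 2)*(j + 1)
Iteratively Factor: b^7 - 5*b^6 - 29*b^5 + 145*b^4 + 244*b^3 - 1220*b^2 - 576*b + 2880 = (b - 4)*(b^6 - b^5 - 33*b^4 + 13*b^3 + 296*b^2 - 36*b - 720) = (b - 4)*(b - 2)*(b^5 + b^4 - 31*b^3 - 49*b^2 + 198*b + 360) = (b - 4)*(b - 2)*(b + 2)*(b^4 - b^3 - 29*b^2 + 9*b + 180) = (b - 4)*(b - 2)*(b + 2)*(b + 4)*(b^3 - 5*b^2 - 9*b + 45) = (b - 4)*(b - 3)*(b - 2)*(b + 2)*(b + 4)*(b^2 - 2*b - 15) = (b - 4)*(b - 3)*(b - 2)*(b + 2)*(b + 3)*(b + 4)*(b - 5)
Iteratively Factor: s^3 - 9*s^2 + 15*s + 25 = (s + 1)*(s^2 - 10*s + 25) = (s - 5)*(s + 1)*(s - 5)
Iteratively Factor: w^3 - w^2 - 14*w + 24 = (w - 2)*(w^2 + w - 12) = (w - 3)*(w - 2)*(w + 4)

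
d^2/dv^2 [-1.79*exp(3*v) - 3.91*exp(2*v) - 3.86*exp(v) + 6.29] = (-16.11*exp(2*v) - 15.64*exp(v) - 3.86)*exp(v)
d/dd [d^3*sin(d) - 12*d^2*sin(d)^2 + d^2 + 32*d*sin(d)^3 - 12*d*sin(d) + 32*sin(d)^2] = d^3*cos(d) + 3*d^2*sin(d) - 12*d^2*sin(2*d) + 12*d*cos(d) + 12*d*cos(2*d) - 24*d*cos(3*d) - 10*d + 12*sin(d) + 32*sin(2*d) - 8*sin(3*d)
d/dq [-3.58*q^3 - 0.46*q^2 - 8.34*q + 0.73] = -10.74*q^2 - 0.92*q - 8.34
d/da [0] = 0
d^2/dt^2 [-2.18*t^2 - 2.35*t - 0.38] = -4.36000000000000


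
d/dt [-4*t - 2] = -4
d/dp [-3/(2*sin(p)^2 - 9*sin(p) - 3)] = 3*(4*sin(p) - 9)*cos(p)/(9*sin(p) + cos(2*p) + 2)^2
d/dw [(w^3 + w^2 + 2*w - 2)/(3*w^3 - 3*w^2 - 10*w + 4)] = 2*(-3*w^4 - 16*w^3 + 13*w^2 - 2*w - 6)/(9*w^6 - 18*w^5 - 51*w^4 + 84*w^3 + 76*w^2 - 80*w + 16)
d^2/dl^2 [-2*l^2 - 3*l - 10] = -4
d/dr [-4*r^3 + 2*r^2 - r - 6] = -12*r^2 + 4*r - 1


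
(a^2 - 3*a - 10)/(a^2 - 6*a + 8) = (a^2 - 3*a - 10)/(a^2 - 6*a + 8)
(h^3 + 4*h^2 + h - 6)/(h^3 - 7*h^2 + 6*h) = (h^2 + 5*h + 6)/(h*(h - 6))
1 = 1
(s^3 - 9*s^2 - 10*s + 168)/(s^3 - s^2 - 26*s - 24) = (s - 7)/(s + 1)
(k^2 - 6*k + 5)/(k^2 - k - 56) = (-k^2 + 6*k - 5)/(-k^2 + k + 56)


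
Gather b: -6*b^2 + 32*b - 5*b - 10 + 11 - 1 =-6*b^2 + 27*b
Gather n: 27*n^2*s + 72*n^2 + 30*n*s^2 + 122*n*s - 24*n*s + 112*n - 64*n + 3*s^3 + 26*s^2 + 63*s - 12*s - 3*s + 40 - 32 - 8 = n^2*(27*s + 72) + n*(30*s^2 + 98*s + 48) + 3*s^3 + 26*s^2 + 48*s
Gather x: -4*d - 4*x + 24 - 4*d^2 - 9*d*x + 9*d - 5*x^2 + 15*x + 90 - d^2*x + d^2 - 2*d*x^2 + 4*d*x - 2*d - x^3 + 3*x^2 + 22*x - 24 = -3*d^2 + 3*d - x^3 + x^2*(-2*d - 2) + x*(-d^2 - 5*d + 33) + 90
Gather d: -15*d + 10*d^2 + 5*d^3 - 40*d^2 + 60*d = 5*d^3 - 30*d^2 + 45*d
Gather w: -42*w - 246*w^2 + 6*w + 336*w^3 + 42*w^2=336*w^3 - 204*w^2 - 36*w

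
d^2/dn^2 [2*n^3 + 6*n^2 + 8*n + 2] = 12*n + 12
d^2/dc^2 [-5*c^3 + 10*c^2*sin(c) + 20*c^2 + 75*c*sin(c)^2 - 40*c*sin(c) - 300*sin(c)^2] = -10*c^2*sin(c) + 40*sqrt(2)*c*sin(c + pi/4) + 150*c*cos(2*c) - 30*c + 20*sin(c) + 150*sin(2*c) - 80*cos(c) - 600*cos(2*c) + 40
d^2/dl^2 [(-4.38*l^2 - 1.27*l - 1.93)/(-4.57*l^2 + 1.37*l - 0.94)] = (107.89313*l^3 + 128.953518*l^2 - 105.235218*l + 1.674394)/(95.443993*l^6 - 85.836939*l^5 + 84.627717*l^4 - 37.882829*l^3 + 17.407014*l^2 - 3.631596*l + 0.830584)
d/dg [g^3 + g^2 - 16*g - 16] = 3*g^2 + 2*g - 16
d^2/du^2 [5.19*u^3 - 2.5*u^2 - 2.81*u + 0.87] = 31.14*u - 5.0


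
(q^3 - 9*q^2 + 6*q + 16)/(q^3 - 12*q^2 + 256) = (q^2 - q - 2)/(q^2 - 4*q - 32)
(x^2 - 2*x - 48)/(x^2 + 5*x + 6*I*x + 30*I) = (x^2 - 2*x - 48)/(x^2 + x*(5 + 6*I) + 30*I)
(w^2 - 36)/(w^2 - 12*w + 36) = (w + 6)/(w - 6)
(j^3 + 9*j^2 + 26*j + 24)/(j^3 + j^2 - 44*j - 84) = (j^2 + 7*j + 12)/(j^2 - j - 42)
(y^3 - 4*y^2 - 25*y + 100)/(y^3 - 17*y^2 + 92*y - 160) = (y + 5)/(y - 8)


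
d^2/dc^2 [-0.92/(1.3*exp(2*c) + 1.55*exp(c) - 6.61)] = (-0.92*(2.6*exp(c) + 1.55)*(5.2*exp(c) + 3.1)*exp(c) + (4.784*exp(c) + 1.426)*(1.3*exp(2*c) + 1.55*exp(c) - 6.61))*exp(c)/(1.3*exp(2*c) + 1.55*exp(c) - 6.61)^3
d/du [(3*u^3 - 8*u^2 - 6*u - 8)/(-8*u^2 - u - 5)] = (-24*u^4 - 6*u^3 - 85*u^2 - 48*u + 22)/(64*u^4 + 16*u^3 + 81*u^2 + 10*u + 25)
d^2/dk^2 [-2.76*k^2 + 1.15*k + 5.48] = -5.52000000000000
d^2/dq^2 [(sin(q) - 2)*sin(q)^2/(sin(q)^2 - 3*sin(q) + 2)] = (-sin(q)^4 + 3*sin(q)^3 - 4*sin(q)^2 + 2)/(sin(q) - 1)^3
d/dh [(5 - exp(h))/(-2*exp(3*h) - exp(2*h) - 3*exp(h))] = (-(exp(h) - 5)*(6*exp(2*h) + 2*exp(h) + 3) + (2*exp(2*h) + exp(h) + 3)*exp(h))*exp(-h)/(2*exp(2*h) + exp(h) + 3)^2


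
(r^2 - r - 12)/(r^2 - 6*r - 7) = (-r^2 + r + 12)/(-r^2 + 6*r + 7)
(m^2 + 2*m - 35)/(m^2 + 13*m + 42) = (m - 5)/(m + 6)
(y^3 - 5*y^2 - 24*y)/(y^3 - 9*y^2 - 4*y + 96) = y/(y - 4)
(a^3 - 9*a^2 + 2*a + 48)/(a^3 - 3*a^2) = 1 - 6/a - 16/a^2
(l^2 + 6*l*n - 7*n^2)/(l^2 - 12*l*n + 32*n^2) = (l^2 + 6*l*n - 7*n^2)/(l^2 - 12*l*n + 32*n^2)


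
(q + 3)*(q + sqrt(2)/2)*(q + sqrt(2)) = q^3 + 3*sqrt(2)*q^2/2 + 3*q^2 + q + 9*sqrt(2)*q/2 + 3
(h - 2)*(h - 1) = h^2 - 3*h + 2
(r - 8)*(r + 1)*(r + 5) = r^3 - 2*r^2 - 43*r - 40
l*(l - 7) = l^2 - 7*l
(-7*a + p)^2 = 49*a^2 - 14*a*p + p^2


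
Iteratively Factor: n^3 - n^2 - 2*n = (n - 2)*(n^2 + n) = (n - 2)*(n + 1)*(n)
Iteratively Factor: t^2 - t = (t - 1)*(t)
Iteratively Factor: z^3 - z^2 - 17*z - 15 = (z + 1)*(z^2 - 2*z - 15) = (z - 5)*(z + 1)*(z + 3)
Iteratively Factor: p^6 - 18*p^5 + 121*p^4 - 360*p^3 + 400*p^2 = (p)*(p^5 - 18*p^4 + 121*p^3 - 360*p^2 + 400*p) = p*(p - 4)*(p^4 - 14*p^3 + 65*p^2 - 100*p) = p^2*(p - 4)*(p^3 - 14*p^2 + 65*p - 100) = p^2*(p - 5)*(p - 4)*(p^2 - 9*p + 20) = p^2*(p - 5)^2*(p - 4)*(p - 4)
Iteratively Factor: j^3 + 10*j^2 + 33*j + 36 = (j + 4)*(j^2 + 6*j + 9) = (j + 3)*(j + 4)*(j + 3)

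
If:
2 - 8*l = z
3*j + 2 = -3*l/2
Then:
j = z/16 - 19/24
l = 1/4 - z/8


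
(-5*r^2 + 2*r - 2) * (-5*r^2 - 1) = 25*r^4 - 10*r^3 + 15*r^2 - 2*r + 2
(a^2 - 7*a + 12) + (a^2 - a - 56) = 2*a^2 - 8*a - 44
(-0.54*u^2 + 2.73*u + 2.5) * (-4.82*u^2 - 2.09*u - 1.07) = 2.6028*u^4 - 12.03*u^3 - 17.1779*u^2 - 8.1461*u - 2.675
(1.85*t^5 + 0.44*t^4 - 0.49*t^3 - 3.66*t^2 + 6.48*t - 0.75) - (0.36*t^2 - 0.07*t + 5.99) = 1.85*t^5 + 0.44*t^4 - 0.49*t^3 - 4.02*t^2 + 6.55*t - 6.74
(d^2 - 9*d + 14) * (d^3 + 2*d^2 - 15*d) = d^5 - 7*d^4 - 19*d^3 + 163*d^2 - 210*d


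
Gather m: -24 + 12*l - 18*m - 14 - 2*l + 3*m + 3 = 10*l - 15*m - 35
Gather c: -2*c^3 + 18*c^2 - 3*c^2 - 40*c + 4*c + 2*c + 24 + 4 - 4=-2*c^3 + 15*c^2 - 34*c + 24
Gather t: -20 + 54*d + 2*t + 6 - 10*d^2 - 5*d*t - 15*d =-10*d^2 + 39*d + t*(2 - 5*d) - 14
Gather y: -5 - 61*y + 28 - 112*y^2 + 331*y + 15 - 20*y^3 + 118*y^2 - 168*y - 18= -20*y^3 + 6*y^2 + 102*y + 20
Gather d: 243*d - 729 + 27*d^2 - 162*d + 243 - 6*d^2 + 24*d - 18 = 21*d^2 + 105*d - 504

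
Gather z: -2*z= -2*z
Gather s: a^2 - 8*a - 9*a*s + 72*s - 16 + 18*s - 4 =a^2 - 8*a + s*(90 - 9*a) - 20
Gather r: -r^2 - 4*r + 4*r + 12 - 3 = 9 - r^2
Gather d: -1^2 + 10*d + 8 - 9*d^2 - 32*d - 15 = -9*d^2 - 22*d - 8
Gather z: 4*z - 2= 4*z - 2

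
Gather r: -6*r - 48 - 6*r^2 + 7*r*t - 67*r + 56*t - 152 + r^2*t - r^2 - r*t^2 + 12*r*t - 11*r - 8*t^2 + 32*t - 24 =r^2*(t - 7) + r*(-t^2 + 19*t - 84) - 8*t^2 + 88*t - 224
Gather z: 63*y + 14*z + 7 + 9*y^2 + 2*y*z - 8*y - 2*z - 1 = 9*y^2 + 55*y + z*(2*y + 12) + 6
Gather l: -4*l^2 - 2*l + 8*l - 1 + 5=-4*l^2 + 6*l + 4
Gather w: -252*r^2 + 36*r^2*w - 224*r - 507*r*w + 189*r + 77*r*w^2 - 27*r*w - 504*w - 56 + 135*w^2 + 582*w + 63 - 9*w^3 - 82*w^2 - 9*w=-252*r^2 - 35*r - 9*w^3 + w^2*(77*r + 53) + w*(36*r^2 - 534*r + 69) + 7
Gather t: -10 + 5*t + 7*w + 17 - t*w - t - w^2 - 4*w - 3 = t*(4 - w) - w^2 + 3*w + 4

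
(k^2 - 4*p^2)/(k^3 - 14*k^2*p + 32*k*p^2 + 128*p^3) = (k - 2*p)/(k^2 - 16*k*p + 64*p^2)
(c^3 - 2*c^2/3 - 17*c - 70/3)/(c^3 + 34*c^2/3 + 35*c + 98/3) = (c - 5)/(c + 7)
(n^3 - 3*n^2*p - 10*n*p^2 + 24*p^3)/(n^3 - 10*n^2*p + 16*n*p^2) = (-n^2 + n*p + 12*p^2)/(n*(-n + 8*p))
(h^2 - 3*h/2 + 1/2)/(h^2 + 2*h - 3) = (h - 1/2)/(h + 3)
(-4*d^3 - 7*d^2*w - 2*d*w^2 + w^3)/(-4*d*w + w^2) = d^2/w + 2*d + w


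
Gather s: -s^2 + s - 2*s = -s^2 - s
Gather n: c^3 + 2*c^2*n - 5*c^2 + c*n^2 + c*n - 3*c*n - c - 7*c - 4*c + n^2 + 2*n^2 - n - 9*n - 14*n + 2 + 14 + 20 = c^3 - 5*c^2 - 12*c + n^2*(c + 3) + n*(2*c^2 - 2*c - 24) + 36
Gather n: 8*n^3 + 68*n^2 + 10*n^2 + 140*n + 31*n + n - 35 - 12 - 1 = 8*n^3 + 78*n^2 + 172*n - 48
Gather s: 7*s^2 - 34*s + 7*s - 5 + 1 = 7*s^2 - 27*s - 4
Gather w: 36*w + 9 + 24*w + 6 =60*w + 15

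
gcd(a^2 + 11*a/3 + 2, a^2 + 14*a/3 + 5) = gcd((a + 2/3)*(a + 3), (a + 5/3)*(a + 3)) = a + 3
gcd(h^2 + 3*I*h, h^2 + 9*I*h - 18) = h + 3*I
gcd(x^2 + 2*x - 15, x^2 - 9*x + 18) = x - 3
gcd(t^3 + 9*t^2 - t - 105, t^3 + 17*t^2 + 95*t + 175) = t^2 + 12*t + 35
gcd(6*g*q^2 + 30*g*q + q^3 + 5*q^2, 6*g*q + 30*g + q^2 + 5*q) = 6*g*q + 30*g + q^2 + 5*q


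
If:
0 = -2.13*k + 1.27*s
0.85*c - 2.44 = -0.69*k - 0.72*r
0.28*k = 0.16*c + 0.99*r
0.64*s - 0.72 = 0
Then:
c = 2.51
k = 0.67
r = -0.22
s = 1.12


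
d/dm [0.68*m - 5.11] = 0.680000000000000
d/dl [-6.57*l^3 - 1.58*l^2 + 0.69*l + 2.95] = -19.71*l^2 - 3.16*l + 0.69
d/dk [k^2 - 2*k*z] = 2*k - 2*z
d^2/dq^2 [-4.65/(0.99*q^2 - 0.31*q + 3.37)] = (9.11493*q^2 - 2.85417*q - 4.65*(1.98*q - 0.31)*(3.96*q - 0.62) + 31.02759)/(0.99*q^2 - 0.31*q + 3.37)^3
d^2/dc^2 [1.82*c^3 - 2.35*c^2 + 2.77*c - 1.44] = 10.92*c - 4.7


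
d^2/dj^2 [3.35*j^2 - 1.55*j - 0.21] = 6.70000000000000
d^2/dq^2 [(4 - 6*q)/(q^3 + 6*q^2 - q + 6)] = 4*(-(3*q - 2)*(3*q^2 + 12*q - 1)^2 + 3*(3*q^2 + 12*q + (q + 2)*(3*q - 2) - 1)*(q^3 + 6*q^2 - q + 6))/(q^3 + 6*q^2 - q + 6)^3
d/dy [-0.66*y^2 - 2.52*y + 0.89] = -1.32*y - 2.52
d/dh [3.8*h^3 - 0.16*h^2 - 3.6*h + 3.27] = 11.4*h^2 - 0.32*h - 3.6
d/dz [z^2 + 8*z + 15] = 2*z + 8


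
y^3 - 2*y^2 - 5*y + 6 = (y - 3)*(y - 1)*(y + 2)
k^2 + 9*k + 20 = (k + 4)*(k + 5)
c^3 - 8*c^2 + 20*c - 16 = (c - 4)*(c - 2)^2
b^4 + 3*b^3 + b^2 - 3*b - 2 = (b - 1)*(b + 1)^2*(b + 2)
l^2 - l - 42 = (l - 7)*(l + 6)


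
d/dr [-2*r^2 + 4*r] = 4 - 4*r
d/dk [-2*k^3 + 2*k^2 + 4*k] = -6*k^2 + 4*k + 4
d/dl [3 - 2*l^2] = -4*l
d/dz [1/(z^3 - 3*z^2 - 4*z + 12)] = (-3*z^2 + 6*z + 4)/(z^3 - 3*z^2 - 4*z + 12)^2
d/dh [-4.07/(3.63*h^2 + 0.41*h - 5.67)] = (29.5482*h + 1.6687)/(3.63*h^2 + 0.41*h - 5.67)^2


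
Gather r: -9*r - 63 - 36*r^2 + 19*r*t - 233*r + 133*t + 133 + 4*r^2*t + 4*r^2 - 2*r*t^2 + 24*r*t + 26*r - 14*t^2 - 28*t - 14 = r^2*(4*t - 32) + r*(-2*t^2 + 43*t - 216) - 14*t^2 + 105*t + 56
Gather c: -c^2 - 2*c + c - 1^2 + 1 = -c^2 - c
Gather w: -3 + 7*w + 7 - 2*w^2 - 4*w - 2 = -2*w^2 + 3*w + 2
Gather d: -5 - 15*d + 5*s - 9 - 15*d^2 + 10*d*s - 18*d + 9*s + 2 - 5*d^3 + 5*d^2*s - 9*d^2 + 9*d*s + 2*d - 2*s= -5*d^3 + d^2*(5*s - 24) + d*(19*s - 31) + 12*s - 12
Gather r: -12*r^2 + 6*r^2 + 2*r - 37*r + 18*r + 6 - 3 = -6*r^2 - 17*r + 3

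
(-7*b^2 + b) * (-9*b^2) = 63*b^4 - 9*b^3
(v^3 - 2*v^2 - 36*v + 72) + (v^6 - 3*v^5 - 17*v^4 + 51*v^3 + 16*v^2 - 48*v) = v^6 - 3*v^5 - 17*v^4 + 52*v^3 + 14*v^2 - 84*v + 72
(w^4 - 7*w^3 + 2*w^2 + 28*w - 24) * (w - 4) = w^5 - 11*w^4 + 30*w^3 + 20*w^2 - 136*w + 96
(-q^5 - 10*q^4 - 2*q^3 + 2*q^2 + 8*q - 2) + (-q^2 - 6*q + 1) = -q^5 - 10*q^4 - 2*q^3 + q^2 + 2*q - 1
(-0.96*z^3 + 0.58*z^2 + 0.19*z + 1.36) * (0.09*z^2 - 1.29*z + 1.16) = -0.0864*z^5 + 1.2906*z^4 - 1.8447*z^3 + 0.5501*z^2 - 1.534*z + 1.5776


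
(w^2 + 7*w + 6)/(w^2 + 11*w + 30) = (w + 1)/(w + 5)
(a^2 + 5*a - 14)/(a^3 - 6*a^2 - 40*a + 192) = (a^2 + 5*a - 14)/(a^3 - 6*a^2 - 40*a + 192)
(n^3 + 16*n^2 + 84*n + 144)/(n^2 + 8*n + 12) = (n^2 + 10*n + 24)/(n + 2)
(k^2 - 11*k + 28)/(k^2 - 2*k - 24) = (-k^2 + 11*k - 28)/(-k^2 + 2*k + 24)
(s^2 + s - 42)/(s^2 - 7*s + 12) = (s^2 + s - 42)/(s^2 - 7*s + 12)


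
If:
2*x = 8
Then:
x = 4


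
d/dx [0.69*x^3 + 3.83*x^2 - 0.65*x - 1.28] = 2.07*x^2 + 7.66*x - 0.65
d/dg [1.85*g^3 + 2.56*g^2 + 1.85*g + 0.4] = 5.55*g^2 + 5.12*g + 1.85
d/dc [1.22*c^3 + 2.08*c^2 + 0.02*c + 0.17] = 3.66*c^2 + 4.16*c + 0.02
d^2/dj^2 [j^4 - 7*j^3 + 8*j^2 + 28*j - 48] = 12*j^2 - 42*j + 16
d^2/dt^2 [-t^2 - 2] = -2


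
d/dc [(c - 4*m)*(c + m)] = 2*c - 3*m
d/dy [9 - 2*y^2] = -4*y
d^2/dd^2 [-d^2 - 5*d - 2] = -2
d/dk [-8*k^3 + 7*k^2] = 2*k*(7 - 12*k)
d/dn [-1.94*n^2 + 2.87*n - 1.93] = 2.87 - 3.88*n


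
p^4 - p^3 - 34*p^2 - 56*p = p*(p - 7)*(p + 2)*(p + 4)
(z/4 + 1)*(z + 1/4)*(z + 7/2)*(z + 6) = z^4/4 + 55*z^3/16 + 499*z^2/32 + 395*z/16 + 21/4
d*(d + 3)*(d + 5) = d^3 + 8*d^2 + 15*d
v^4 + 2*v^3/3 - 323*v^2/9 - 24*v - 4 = (v - 6)*(v + 1/3)^2*(v + 6)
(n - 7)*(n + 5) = n^2 - 2*n - 35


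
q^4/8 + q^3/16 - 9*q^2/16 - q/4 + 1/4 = (q/4 + 1/2)*(q/2 + 1/2)*(q - 2)*(q - 1/2)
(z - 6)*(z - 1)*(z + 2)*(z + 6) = z^4 + z^3 - 38*z^2 - 36*z + 72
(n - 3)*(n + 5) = n^2 + 2*n - 15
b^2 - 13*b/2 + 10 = (b - 4)*(b - 5/2)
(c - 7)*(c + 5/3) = c^2 - 16*c/3 - 35/3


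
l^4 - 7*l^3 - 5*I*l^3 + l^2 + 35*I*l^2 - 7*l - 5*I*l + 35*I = (l - 7)*(l - 5*I)*(l - I)*(l + I)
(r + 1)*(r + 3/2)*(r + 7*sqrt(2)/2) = r^3 + 5*r^2/2 + 7*sqrt(2)*r^2/2 + 3*r/2 + 35*sqrt(2)*r/4 + 21*sqrt(2)/4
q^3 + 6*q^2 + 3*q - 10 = (q - 1)*(q + 2)*(q + 5)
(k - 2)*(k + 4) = k^2 + 2*k - 8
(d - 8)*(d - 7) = d^2 - 15*d + 56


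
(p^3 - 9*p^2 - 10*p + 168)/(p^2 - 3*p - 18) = (p^2 - 3*p - 28)/(p + 3)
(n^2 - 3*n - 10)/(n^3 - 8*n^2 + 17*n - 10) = (n + 2)/(n^2 - 3*n + 2)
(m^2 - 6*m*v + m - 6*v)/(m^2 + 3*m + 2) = (m - 6*v)/(m + 2)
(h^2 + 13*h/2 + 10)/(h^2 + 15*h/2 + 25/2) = (h + 4)/(h + 5)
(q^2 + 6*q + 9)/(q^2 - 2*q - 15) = (q + 3)/(q - 5)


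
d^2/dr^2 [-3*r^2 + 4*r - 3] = -6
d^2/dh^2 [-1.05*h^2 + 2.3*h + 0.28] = -2.10000000000000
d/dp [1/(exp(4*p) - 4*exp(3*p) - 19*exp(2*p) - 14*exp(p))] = 2*(-2*exp(3*p) + 6*exp(2*p) + 19*exp(p) + 7)*exp(-p)/(-exp(3*p) + 4*exp(2*p) + 19*exp(p) + 14)^2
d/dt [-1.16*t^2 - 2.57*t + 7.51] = -2.32*t - 2.57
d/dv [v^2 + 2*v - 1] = 2*v + 2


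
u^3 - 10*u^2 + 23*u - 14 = (u - 7)*(u - 2)*(u - 1)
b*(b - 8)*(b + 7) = b^3 - b^2 - 56*b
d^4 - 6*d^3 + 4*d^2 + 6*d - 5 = (d - 5)*(d - 1)^2*(d + 1)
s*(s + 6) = s^2 + 6*s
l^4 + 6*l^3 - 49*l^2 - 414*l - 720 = (l - 8)*(l + 3)*(l + 5)*(l + 6)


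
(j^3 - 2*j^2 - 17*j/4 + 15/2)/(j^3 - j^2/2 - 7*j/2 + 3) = (j - 5/2)/(j - 1)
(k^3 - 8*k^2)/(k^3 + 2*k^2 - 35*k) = k*(k - 8)/(k^2 + 2*k - 35)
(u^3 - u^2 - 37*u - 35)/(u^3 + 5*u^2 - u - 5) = (u - 7)/(u - 1)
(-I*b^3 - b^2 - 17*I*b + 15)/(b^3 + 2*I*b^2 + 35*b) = (-I*b^2 + 4*b + 3*I)/(b*(b + 7*I))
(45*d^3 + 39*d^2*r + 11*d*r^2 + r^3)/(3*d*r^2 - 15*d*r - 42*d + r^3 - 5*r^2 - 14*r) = (15*d^2 + 8*d*r + r^2)/(r^2 - 5*r - 14)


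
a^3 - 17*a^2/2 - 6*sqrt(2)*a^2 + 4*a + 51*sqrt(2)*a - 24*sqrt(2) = (a - 8)*(a - 1/2)*(a - 6*sqrt(2))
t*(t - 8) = t^2 - 8*t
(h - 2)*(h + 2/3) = h^2 - 4*h/3 - 4/3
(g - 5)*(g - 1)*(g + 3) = g^3 - 3*g^2 - 13*g + 15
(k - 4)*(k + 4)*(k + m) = k^3 + k^2*m - 16*k - 16*m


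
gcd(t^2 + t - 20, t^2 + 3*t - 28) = t - 4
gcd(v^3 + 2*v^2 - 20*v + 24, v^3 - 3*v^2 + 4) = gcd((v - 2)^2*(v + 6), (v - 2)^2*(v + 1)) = v^2 - 4*v + 4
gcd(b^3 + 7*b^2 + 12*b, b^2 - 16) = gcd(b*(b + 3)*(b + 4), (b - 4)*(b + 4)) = b + 4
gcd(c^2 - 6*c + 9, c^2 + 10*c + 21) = 1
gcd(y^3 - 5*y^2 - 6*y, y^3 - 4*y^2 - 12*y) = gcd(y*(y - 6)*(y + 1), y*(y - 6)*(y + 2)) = y^2 - 6*y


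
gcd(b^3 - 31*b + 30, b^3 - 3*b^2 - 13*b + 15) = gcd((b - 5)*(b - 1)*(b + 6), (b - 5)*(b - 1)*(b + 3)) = b^2 - 6*b + 5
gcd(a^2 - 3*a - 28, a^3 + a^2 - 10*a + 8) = a + 4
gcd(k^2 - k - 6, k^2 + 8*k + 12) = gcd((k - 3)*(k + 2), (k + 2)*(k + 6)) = k + 2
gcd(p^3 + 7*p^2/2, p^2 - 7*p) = p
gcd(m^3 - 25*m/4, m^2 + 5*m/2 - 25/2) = m - 5/2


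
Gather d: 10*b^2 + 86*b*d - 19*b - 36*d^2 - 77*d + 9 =10*b^2 - 19*b - 36*d^2 + d*(86*b - 77) + 9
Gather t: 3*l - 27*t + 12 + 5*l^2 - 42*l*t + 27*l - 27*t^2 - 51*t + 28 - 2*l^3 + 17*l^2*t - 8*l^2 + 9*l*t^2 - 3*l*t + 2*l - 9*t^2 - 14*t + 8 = -2*l^3 - 3*l^2 + 32*l + t^2*(9*l - 36) + t*(17*l^2 - 45*l - 92) + 48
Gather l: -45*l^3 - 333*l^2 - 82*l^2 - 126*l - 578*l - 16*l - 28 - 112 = -45*l^3 - 415*l^2 - 720*l - 140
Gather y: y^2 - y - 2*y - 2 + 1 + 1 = y^2 - 3*y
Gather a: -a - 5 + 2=-a - 3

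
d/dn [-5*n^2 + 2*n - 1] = 2 - 10*n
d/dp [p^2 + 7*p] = 2*p + 7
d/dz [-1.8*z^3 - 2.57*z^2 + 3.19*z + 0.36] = -5.4*z^2 - 5.14*z + 3.19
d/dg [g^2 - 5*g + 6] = 2*g - 5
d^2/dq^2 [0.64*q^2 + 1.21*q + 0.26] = 1.28000000000000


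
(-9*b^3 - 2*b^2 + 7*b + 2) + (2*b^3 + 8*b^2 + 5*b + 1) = -7*b^3 + 6*b^2 + 12*b + 3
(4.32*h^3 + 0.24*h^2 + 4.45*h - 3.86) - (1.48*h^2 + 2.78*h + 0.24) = 4.32*h^3 - 1.24*h^2 + 1.67*h - 4.1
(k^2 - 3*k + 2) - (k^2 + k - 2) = 4 - 4*k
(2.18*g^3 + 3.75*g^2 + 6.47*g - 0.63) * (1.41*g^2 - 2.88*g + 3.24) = 3.0738*g^5 - 0.990900000000001*g^4 + 5.3859*g^3 - 7.3719*g^2 + 22.7772*g - 2.0412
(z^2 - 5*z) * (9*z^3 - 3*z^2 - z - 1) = 9*z^5 - 48*z^4 + 14*z^3 + 4*z^2 + 5*z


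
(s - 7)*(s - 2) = s^2 - 9*s + 14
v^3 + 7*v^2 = v^2*(v + 7)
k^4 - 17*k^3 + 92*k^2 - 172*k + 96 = (k - 8)*(k - 6)*(k - 2)*(k - 1)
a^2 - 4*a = a*(a - 4)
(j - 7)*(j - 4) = j^2 - 11*j + 28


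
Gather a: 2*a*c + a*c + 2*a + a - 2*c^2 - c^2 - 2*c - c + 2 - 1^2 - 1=a*(3*c + 3) - 3*c^2 - 3*c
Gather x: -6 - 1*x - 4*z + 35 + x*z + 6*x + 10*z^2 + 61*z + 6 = x*(z + 5) + 10*z^2 + 57*z + 35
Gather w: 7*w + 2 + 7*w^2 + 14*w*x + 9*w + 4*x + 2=7*w^2 + w*(14*x + 16) + 4*x + 4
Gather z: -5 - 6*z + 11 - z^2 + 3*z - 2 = -z^2 - 3*z + 4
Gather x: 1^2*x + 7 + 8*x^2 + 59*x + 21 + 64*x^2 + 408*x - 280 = 72*x^2 + 468*x - 252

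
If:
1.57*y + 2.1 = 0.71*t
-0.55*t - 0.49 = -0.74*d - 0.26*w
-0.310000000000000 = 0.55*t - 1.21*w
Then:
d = 1.2903588607814*y + 2.29810423856519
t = 2.2112676056338*y + 2.95774647887324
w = 1.00512163892446*y + 1.60062856477709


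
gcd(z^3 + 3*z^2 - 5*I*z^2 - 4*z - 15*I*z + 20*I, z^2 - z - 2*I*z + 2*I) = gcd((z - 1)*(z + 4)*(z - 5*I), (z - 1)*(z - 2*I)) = z - 1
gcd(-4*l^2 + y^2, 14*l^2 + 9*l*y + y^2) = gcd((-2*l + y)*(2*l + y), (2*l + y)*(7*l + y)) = 2*l + y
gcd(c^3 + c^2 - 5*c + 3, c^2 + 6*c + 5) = 1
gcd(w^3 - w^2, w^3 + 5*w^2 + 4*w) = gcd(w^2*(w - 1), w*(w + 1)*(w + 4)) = w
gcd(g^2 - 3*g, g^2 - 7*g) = g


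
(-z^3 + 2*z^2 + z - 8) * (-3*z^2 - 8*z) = 3*z^5 + 2*z^4 - 19*z^3 + 16*z^2 + 64*z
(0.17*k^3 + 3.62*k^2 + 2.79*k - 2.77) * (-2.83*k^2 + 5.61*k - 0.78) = -0.4811*k^5 - 9.2909*k^4 + 12.2799*k^3 + 20.6674*k^2 - 17.7159*k + 2.1606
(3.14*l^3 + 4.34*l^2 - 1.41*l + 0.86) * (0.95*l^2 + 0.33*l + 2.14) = 2.983*l^5 + 5.1592*l^4 + 6.8123*l^3 + 9.6393*l^2 - 2.7336*l + 1.8404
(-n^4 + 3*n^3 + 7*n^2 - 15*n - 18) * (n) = -n^5 + 3*n^4 + 7*n^3 - 15*n^2 - 18*n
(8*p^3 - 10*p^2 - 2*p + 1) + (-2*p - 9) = 8*p^3 - 10*p^2 - 4*p - 8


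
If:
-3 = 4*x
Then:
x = -3/4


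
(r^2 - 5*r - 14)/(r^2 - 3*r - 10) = (r - 7)/(r - 5)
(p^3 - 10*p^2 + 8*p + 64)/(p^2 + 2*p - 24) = (p^2 - 6*p - 16)/(p + 6)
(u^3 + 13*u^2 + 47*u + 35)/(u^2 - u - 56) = (u^2 + 6*u + 5)/(u - 8)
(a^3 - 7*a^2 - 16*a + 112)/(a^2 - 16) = a - 7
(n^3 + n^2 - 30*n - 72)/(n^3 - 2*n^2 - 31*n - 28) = (n^2 - 3*n - 18)/(n^2 - 6*n - 7)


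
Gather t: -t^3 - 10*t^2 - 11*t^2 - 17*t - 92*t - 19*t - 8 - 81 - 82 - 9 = -t^3 - 21*t^2 - 128*t - 180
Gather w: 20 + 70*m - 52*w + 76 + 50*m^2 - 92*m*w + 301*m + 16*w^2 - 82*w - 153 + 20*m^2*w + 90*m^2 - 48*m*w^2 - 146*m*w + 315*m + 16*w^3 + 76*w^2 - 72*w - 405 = 140*m^2 + 686*m + 16*w^3 + w^2*(92 - 48*m) + w*(20*m^2 - 238*m - 206) - 462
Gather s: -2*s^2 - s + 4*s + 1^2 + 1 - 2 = -2*s^2 + 3*s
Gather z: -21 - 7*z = -7*z - 21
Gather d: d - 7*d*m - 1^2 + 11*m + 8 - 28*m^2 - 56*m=d*(1 - 7*m) - 28*m^2 - 45*m + 7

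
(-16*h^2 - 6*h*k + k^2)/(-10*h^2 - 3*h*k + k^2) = (8*h - k)/(5*h - k)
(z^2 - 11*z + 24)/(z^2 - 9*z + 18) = (z - 8)/(z - 6)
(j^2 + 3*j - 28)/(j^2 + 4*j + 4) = (j^2 + 3*j - 28)/(j^2 + 4*j + 4)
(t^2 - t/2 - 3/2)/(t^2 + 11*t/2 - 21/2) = (t + 1)/(t + 7)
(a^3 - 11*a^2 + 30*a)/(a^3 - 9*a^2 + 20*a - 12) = a*(a - 5)/(a^2 - 3*a + 2)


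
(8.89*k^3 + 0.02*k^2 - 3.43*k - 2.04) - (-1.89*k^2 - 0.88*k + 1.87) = 8.89*k^3 + 1.91*k^2 - 2.55*k - 3.91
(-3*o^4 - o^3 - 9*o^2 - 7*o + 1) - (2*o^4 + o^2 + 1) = -5*o^4 - o^3 - 10*o^2 - 7*o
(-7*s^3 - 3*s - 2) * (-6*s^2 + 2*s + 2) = 42*s^5 - 14*s^4 + 4*s^3 + 6*s^2 - 10*s - 4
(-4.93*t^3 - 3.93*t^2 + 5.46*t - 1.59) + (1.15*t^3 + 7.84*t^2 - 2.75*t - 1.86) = -3.78*t^3 + 3.91*t^2 + 2.71*t - 3.45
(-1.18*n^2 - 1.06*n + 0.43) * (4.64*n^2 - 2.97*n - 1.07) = -5.4752*n^4 - 1.4138*n^3 + 6.406*n^2 - 0.1429*n - 0.4601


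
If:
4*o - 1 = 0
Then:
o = 1/4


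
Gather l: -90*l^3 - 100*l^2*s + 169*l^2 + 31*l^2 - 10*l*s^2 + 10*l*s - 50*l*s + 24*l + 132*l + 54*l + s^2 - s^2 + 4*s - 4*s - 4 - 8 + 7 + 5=-90*l^3 + l^2*(200 - 100*s) + l*(-10*s^2 - 40*s + 210)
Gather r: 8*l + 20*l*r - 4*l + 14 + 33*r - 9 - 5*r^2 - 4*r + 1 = 4*l - 5*r^2 + r*(20*l + 29) + 6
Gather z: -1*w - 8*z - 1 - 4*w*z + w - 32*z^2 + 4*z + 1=-32*z^2 + z*(-4*w - 4)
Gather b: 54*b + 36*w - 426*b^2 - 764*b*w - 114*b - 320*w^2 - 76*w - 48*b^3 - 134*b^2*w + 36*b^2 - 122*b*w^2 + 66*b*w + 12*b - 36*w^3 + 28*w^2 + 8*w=-48*b^3 + b^2*(-134*w - 390) + b*(-122*w^2 - 698*w - 48) - 36*w^3 - 292*w^2 - 32*w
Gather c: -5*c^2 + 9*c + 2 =-5*c^2 + 9*c + 2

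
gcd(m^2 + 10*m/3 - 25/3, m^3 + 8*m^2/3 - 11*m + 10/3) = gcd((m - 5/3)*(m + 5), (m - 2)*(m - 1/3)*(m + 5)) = m + 5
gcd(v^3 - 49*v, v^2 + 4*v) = v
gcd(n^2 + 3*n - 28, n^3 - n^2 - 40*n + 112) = n^2 + 3*n - 28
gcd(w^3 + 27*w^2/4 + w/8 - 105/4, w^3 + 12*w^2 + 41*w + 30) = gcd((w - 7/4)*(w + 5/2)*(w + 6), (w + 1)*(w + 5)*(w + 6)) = w + 6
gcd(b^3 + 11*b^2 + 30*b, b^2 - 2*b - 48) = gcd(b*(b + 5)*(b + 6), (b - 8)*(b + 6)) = b + 6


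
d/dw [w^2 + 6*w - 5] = 2*w + 6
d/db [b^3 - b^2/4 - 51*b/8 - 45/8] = 3*b^2 - b/2 - 51/8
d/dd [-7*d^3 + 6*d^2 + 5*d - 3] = -21*d^2 + 12*d + 5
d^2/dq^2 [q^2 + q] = 2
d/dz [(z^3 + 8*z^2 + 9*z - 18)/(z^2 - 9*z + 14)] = (z^4 - 18*z^3 - 39*z^2 + 260*z - 36)/(z^4 - 18*z^3 + 109*z^2 - 252*z + 196)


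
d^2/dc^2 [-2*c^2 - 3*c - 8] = -4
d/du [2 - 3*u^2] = -6*u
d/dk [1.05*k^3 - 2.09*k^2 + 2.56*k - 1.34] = 3.15*k^2 - 4.18*k + 2.56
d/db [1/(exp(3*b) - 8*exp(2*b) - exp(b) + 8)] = (-3*exp(2*b) + 16*exp(b) + 1)*exp(b)/(exp(3*b) - 8*exp(2*b) - exp(b) + 8)^2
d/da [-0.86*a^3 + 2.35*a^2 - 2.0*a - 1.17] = -2.58*a^2 + 4.7*a - 2.0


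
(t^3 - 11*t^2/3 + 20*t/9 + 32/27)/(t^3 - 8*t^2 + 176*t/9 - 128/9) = (t + 1/3)/(t - 4)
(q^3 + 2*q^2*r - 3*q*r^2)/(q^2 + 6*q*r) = (q^2 + 2*q*r - 3*r^2)/(q + 6*r)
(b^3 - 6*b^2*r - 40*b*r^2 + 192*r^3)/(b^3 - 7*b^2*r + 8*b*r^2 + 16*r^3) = (-b^2 + 2*b*r + 48*r^2)/(-b^2 + 3*b*r + 4*r^2)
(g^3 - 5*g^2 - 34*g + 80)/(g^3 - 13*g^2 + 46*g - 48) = (g + 5)/(g - 3)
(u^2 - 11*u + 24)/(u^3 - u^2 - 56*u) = (u - 3)/(u*(u + 7))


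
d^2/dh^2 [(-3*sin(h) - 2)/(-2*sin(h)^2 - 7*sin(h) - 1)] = (-12*sin(h)^5 + 10*sin(h)^4 - 24*sin(h)^3 - 13*sin(h)^2 + 143*sin(h) + 146)/(7*sin(h) - cos(2*h) + 2)^3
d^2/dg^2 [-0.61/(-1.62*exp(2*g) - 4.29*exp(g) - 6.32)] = (0.61*(3.24*exp(g) + 4.29)*(6.48*exp(g) + 8.58)*exp(g) - (3.9528*exp(g) + 2.6169)*(1.62*exp(2*g) + 4.29*exp(g) + 6.32))*exp(g)/(1.62*exp(2*g) + 4.29*exp(g) + 6.32)^3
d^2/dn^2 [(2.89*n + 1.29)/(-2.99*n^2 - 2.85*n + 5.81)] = (-(2.89*n + 1.29)*(5.98*n + 2.85)*(11.96*n + 5.7) + (51.8466*n + 24.1872)*(2.99*n^2 + 2.85*n - 5.81))/(2.99*n^2 + 2.85*n - 5.81)^3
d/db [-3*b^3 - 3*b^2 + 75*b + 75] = -9*b^2 - 6*b + 75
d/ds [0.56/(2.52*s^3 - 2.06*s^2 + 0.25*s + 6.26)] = (-4.2336*s^2 + 2.3072*s - 0.14)/(2.52*s^3 - 2.06*s^2 + 0.25*s + 6.26)^2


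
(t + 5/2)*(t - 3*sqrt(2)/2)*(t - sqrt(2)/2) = t^3 - 2*sqrt(2)*t^2 + 5*t^2/2 - 5*sqrt(2)*t + 3*t/2 + 15/4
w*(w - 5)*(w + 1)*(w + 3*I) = w^4 - 4*w^3 + 3*I*w^3 - 5*w^2 - 12*I*w^2 - 15*I*w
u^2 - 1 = (u - 1)*(u + 1)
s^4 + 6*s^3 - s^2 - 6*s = s*(s - 1)*(s + 1)*(s + 6)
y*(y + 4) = y^2 + 4*y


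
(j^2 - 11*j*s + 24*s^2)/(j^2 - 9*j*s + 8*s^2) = (-j + 3*s)/(-j + s)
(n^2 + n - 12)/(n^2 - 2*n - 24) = (n - 3)/(n - 6)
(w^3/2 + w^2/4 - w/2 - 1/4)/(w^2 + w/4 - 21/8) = 2*(2*w^3 + w^2 - 2*w - 1)/(8*w^2 + 2*w - 21)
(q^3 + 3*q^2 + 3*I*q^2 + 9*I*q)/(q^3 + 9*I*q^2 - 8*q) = (q^2 + 3*q*(1 + I) + 9*I)/(q^2 + 9*I*q - 8)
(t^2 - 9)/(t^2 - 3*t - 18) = (t - 3)/(t - 6)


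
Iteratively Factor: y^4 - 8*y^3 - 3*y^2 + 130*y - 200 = (y - 5)*(y^3 - 3*y^2 - 18*y + 40) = (y - 5)*(y + 4)*(y^2 - 7*y + 10) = (y - 5)*(y - 2)*(y + 4)*(y - 5)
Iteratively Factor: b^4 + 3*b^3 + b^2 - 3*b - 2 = (b + 2)*(b^3 + b^2 - b - 1) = (b + 1)*(b + 2)*(b^2 - 1) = (b - 1)*(b + 1)*(b + 2)*(b + 1)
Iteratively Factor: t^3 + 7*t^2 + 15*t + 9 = (t + 1)*(t^2 + 6*t + 9) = (t + 1)*(t + 3)*(t + 3)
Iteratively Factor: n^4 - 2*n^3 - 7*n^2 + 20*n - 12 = (n + 3)*(n^3 - 5*n^2 + 8*n - 4) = (n - 1)*(n + 3)*(n^2 - 4*n + 4) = (n - 2)*(n - 1)*(n + 3)*(n - 2)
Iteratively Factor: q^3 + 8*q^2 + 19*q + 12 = (q + 1)*(q^2 + 7*q + 12) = (q + 1)*(q + 4)*(q + 3)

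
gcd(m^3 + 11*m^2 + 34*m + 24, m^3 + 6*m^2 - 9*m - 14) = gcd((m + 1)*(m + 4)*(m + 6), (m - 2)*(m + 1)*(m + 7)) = m + 1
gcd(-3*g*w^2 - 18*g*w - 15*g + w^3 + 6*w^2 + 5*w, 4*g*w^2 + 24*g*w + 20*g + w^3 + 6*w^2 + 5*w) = w^2 + 6*w + 5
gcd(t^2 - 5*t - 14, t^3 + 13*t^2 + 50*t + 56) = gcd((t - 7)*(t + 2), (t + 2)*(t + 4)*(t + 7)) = t + 2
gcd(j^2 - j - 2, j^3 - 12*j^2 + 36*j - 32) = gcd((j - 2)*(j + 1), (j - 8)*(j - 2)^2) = j - 2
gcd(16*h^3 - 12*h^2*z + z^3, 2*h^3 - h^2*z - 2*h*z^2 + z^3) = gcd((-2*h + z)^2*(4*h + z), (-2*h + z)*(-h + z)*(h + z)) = -2*h + z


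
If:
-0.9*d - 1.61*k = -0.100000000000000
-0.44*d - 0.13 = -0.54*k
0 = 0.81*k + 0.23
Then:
No Solution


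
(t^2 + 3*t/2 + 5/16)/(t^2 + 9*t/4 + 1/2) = (t + 5/4)/(t + 2)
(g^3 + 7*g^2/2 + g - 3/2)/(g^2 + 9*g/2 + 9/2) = (2*g^2 + g - 1)/(2*g + 3)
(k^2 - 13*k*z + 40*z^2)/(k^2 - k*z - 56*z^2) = (k - 5*z)/(k + 7*z)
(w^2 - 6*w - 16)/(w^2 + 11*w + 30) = (w^2 - 6*w - 16)/(w^2 + 11*w + 30)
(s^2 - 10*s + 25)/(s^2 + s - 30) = (s - 5)/(s + 6)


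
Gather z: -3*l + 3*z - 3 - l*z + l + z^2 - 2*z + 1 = -2*l + z^2 + z*(1 - l) - 2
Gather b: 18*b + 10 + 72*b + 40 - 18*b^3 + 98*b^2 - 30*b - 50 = -18*b^3 + 98*b^2 + 60*b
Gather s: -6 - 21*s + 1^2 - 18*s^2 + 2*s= -18*s^2 - 19*s - 5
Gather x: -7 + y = y - 7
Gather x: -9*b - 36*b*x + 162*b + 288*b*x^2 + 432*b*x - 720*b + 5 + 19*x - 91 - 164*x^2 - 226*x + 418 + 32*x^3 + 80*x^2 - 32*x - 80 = -567*b + 32*x^3 + x^2*(288*b - 84) + x*(396*b - 239) + 252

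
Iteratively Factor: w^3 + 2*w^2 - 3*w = (w - 1)*(w^2 + 3*w) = (w - 1)*(w + 3)*(w)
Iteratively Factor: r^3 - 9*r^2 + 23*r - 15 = (r - 5)*(r^2 - 4*r + 3) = (r - 5)*(r - 1)*(r - 3)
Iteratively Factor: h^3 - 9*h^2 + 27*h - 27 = (h - 3)*(h^2 - 6*h + 9) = (h - 3)^2*(h - 3)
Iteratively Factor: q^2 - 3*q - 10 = (q + 2)*(q - 5)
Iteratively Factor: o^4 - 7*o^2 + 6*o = (o - 1)*(o^3 + o^2 - 6*o) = o*(o - 1)*(o^2 + o - 6) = o*(o - 1)*(o + 3)*(o - 2)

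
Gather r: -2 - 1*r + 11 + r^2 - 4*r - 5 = r^2 - 5*r + 4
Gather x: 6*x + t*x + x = x*(t + 7)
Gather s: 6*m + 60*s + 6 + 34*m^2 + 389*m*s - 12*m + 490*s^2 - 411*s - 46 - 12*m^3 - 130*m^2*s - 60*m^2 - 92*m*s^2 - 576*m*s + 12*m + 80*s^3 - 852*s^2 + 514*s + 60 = -12*m^3 - 26*m^2 + 6*m + 80*s^3 + s^2*(-92*m - 362) + s*(-130*m^2 - 187*m + 163) + 20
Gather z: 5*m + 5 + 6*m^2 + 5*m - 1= 6*m^2 + 10*m + 4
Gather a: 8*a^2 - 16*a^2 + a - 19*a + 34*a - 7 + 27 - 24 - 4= -8*a^2 + 16*a - 8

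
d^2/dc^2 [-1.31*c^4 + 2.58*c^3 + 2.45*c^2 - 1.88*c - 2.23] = -15.72*c^2 + 15.48*c + 4.9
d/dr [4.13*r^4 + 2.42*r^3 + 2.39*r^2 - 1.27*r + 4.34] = 16.52*r^3 + 7.26*r^2 + 4.78*r - 1.27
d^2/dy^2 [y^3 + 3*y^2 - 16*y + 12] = 6*y + 6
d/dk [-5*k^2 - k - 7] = -10*k - 1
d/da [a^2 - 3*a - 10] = 2*a - 3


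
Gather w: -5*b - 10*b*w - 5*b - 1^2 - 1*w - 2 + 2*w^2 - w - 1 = -10*b + 2*w^2 + w*(-10*b - 2) - 4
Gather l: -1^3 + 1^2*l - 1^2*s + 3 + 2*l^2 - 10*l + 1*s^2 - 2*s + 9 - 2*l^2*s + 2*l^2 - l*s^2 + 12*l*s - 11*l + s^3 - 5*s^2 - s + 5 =l^2*(4 - 2*s) + l*(-s^2 + 12*s - 20) + s^3 - 4*s^2 - 4*s + 16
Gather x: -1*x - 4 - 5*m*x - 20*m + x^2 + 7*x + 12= -20*m + x^2 + x*(6 - 5*m) + 8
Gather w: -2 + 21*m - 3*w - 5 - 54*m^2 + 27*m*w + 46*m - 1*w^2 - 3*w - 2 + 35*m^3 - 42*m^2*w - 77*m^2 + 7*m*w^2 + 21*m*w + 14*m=35*m^3 - 131*m^2 + 81*m + w^2*(7*m - 1) + w*(-42*m^2 + 48*m - 6) - 9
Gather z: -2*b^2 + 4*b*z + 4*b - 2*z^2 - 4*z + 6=-2*b^2 + 4*b - 2*z^2 + z*(4*b - 4) + 6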